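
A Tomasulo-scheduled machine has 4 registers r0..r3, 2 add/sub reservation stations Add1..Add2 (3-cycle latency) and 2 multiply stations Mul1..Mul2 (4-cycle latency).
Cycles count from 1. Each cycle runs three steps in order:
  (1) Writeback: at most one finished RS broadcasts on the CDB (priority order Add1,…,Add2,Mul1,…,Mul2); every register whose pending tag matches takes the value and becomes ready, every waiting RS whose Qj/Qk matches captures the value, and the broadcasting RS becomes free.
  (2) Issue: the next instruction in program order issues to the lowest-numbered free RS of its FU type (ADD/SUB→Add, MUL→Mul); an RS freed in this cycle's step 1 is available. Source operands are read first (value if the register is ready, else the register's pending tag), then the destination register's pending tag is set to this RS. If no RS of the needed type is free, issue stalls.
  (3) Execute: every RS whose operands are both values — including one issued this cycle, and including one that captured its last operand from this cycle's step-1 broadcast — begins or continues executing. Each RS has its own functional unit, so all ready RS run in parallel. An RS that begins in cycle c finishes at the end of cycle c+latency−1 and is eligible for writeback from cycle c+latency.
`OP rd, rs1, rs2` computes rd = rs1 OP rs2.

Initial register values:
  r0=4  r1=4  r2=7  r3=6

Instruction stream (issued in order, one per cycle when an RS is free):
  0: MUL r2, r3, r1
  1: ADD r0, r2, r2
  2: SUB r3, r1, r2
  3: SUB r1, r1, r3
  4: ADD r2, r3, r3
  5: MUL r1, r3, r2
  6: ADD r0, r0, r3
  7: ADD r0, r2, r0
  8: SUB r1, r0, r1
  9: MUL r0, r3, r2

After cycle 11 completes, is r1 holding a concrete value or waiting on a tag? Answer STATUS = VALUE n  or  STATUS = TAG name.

  c1: issue MUL r2<-Mul1  regs: r0:4,r1:4,r2:Mul1,r3:6
  c2: issue ADD r0<-Add1  regs: r0:Add1,r1:4,r2:Mul1,r3:6
  c3: issue SUB r3<-Add2  regs: r0:Add1,r1:4,r2:Mul1,r3:Add2
  c4: stall  regs: r0:Add1,r1:4,r2:Mul1,r3:Add2
  c5: CDB Mul1=24; stall  regs: r0:Add1,r1:4,r2:24,r3:Add2
  c6: stall  regs: r0:Add1,r1:4,r2:24,r3:Add2
  c7: stall  regs: r0:Add1,r1:4,r2:24,r3:Add2
  c8: CDB Add1=48; issue SUB r1<-Add1  regs: r0:48,r1:Add1,r2:24,r3:Add2
  c9: CDB Add2=-20; issue ADD r2<-Add2  regs: r0:48,r1:Add1,r2:Add2,r3:-20
  c10: issue MUL r1<-Mul1  regs: r0:48,r1:Mul1,r2:Add2,r3:-20
  c11: stall  regs: r0:48,r1:Mul1,r2:Add2,r3:-20

STATUS = TAG Mul1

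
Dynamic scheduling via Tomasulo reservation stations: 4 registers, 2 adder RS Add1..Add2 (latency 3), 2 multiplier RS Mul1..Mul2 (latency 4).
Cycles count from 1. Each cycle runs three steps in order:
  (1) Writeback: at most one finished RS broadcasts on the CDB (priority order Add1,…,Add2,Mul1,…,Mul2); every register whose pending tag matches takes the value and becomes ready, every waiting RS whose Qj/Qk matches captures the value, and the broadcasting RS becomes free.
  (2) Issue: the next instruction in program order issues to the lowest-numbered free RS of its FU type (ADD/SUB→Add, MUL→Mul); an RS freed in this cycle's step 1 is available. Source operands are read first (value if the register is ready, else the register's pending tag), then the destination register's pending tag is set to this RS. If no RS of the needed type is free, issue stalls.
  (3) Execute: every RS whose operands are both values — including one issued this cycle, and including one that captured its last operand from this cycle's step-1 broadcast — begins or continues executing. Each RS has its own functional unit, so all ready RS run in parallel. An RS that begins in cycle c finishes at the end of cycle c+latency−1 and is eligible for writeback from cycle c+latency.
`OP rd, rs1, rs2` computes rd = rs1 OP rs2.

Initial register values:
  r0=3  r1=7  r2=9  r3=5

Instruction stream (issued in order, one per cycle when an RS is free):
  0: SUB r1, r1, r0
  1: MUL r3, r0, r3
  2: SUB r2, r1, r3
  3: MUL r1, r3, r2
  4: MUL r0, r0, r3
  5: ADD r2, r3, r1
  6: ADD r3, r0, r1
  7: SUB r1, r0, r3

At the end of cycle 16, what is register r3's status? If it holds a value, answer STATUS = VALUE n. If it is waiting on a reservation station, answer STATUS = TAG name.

cycle 1: issue SUB r1<-Add1 // r0:3,r1:Add1,r2:9,r3:5
cycle 2: issue MUL r3<-Mul1 // r0:3,r1:Add1,r2:9,r3:Mul1
cycle 3: issue SUB r2<-Add2 // r0:3,r1:Add1,r2:Add2,r3:Mul1
cycle 4: CDB Add1=4; issue MUL r1<-Mul2 // r0:3,r1:Mul2,r2:Add2,r3:Mul1
cycle 5: stall // r0:3,r1:Mul2,r2:Add2,r3:Mul1
cycle 6: CDB Mul1=15; issue MUL r0<-Mul1 // r0:Mul1,r1:Mul2,r2:Add2,r3:15
cycle 7: issue ADD r2<-Add1 // r0:Mul1,r1:Mul2,r2:Add1,r3:15
cycle 8: stall // r0:Mul1,r1:Mul2,r2:Add1,r3:15
cycle 9: CDB Add2=-11; issue ADD r3<-Add2 // r0:Mul1,r1:Mul2,r2:Add1,r3:Add2
cycle 10: CDB Mul1=45; stall // r0:45,r1:Mul2,r2:Add1,r3:Add2
cycle 11: stall // r0:45,r1:Mul2,r2:Add1,r3:Add2
cycle 12: stall // r0:45,r1:Mul2,r2:Add1,r3:Add2
cycle 13: CDB Mul2=-165; stall // r0:45,r1:-165,r2:Add1,r3:Add2
cycle 14: stall // r0:45,r1:-165,r2:Add1,r3:Add2
cycle 15: stall // r0:45,r1:-165,r2:Add1,r3:Add2
cycle 16: CDB Add1=-150; issue SUB r1<-Add1 // r0:45,r1:Add1,r2:-150,r3:Add2

STATUS = TAG Add2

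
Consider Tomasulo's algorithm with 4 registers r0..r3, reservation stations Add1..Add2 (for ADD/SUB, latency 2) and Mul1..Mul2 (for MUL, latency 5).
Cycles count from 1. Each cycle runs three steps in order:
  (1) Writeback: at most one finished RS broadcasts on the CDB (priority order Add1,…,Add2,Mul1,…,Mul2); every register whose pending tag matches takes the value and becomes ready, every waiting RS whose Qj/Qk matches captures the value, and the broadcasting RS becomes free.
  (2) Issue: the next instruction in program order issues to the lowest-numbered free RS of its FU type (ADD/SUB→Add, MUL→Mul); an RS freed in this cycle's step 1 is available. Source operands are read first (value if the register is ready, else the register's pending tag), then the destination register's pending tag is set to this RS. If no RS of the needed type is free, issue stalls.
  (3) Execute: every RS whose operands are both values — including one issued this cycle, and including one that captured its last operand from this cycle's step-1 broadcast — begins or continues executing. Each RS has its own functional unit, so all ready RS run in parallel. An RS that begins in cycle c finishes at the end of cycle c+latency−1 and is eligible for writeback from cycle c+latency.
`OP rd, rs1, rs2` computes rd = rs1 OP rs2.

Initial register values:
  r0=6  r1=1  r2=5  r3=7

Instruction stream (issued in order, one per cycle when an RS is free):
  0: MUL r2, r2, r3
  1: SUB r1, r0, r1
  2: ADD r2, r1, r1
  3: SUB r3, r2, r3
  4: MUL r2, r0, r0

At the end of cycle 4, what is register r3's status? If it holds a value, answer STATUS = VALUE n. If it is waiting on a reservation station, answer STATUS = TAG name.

STATUS = TAG Add1

c1: issue MUL r2<-Mul1 | r0:6,r1:1,r2:Mul1,r3:7
c2: issue SUB r1<-Add1 | r0:6,r1:Add1,r2:Mul1,r3:7
c3: issue ADD r2<-Add2 | r0:6,r1:Add1,r2:Add2,r3:7
c4: CDB Add1=5; issue SUB r3<-Add1 | r0:6,r1:5,r2:Add2,r3:Add1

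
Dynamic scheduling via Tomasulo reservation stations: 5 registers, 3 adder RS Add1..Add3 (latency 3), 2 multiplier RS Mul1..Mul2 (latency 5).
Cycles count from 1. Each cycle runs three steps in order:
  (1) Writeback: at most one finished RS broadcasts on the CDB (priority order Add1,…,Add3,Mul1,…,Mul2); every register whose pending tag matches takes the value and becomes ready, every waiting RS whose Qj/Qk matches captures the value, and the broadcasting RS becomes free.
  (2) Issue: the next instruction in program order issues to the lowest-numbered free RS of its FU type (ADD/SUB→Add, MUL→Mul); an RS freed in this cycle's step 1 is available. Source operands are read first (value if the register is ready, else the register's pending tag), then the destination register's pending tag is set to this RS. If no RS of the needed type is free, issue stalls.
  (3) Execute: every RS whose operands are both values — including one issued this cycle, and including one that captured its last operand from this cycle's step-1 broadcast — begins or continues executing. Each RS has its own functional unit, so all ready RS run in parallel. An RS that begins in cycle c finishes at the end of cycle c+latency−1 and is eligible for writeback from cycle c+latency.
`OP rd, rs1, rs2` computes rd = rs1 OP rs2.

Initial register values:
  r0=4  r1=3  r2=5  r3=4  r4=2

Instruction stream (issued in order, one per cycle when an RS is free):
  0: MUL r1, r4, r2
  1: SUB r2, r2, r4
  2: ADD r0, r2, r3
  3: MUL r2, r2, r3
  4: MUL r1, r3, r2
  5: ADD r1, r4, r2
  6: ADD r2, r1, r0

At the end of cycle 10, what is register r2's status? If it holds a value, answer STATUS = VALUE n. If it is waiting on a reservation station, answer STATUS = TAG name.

STATUS = TAG Add2

c1: issue MUL r1<-Mul1 | r0:4,r1:Mul1,r2:5,r3:4,r4:2
c2: issue SUB r2<-Add1 | r0:4,r1:Mul1,r2:Add1,r3:4,r4:2
c3: issue ADD r0<-Add2 | r0:Add2,r1:Mul1,r2:Add1,r3:4,r4:2
c4: issue MUL r2<-Mul2 | r0:Add2,r1:Mul1,r2:Mul2,r3:4,r4:2
c5: CDB Add1=3; stall | r0:Add2,r1:Mul1,r2:Mul2,r3:4,r4:2
c6: CDB Mul1=10; issue MUL r1<-Mul1 | r0:Add2,r1:Mul1,r2:Mul2,r3:4,r4:2
c7: issue ADD r1<-Add1 | r0:Add2,r1:Add1,r2:Mul2,r3:4,r4:2
c8: CDB Add2=7; issue ADD r2<-Add2 | r0:7,r1:Add1,r2:Add2,r3:4,r4:2
c9: - | r0:7,r1:Add1,r2:Add2,r3:4,r4:2
c10: CDB Mul2=12 | r0:7,r1:Add1,r2:Add2,r3:4,r4:2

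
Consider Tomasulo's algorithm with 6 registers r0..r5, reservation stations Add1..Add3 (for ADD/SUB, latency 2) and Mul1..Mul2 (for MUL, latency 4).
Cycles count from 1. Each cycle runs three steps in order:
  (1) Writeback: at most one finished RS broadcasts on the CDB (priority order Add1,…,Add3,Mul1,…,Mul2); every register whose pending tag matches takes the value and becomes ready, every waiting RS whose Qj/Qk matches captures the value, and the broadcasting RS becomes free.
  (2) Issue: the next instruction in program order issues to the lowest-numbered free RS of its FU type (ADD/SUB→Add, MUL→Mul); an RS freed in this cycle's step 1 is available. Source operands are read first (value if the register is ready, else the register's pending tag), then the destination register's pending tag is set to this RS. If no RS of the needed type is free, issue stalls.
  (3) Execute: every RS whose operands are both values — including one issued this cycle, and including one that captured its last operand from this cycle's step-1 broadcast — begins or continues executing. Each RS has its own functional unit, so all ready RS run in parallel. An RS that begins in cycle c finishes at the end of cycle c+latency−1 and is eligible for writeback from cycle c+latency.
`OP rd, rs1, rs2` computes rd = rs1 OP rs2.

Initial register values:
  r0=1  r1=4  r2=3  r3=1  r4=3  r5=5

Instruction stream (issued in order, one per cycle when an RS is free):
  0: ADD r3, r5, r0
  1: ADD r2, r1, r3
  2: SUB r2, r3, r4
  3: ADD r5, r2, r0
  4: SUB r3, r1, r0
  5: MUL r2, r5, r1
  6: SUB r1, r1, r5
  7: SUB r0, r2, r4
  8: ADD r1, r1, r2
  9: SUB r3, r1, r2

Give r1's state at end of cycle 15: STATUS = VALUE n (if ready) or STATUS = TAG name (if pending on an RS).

  c1: issue ADD r3<-Add1  regs: r0:1,r1:4,r2:3,r3:Add1,r4:3,r5:5
  c2: issue ADD r2<-Add2  regs: r0:1,r1:4,r2:Add2,r3:Add1,r4:3,r5:5
  c3: CDB Add1=6; issue SUB r2<-Add1  regs: r0:1,r1:4,r2:Add1,r3:6,r4:3,r5:5
  c4: issue ADD r5<-Add3  regs: r0:1,r1:4,r2:Add1,r3:6,r4:3,r5:Add3
  c5: CDB Add1=3; issue SUB r3<-Add1  regs: r0:1,r1:4,r2:3,r3:Add1,r4:3,r5:Add3
  c6: CDB Add2=10; issue MUL r2<-Mul1  regs: r0:1,r1:4,r2:Mul1,r3:Add1,r4:3,r5:Add3
  c7: CDB Add1=3; issue SUB r1<-Add1  regs: r0:1,r1:Add1,r2:Mul1,r3:3,r4:3,r5:Add3
  c8: CDB Add3=4; issue SUB r0<-Add2  regs: r0:Add2,r1:Add1,r2:Mul1,r3:3,r4:3,r5:4
  c9: issue ADD r1<-Add3  regs: r0:Add2,r1:Add3,r2:Mul1,r3:3,r4:3,r5:4
  c10: CDB Add1=0; issue SUB r3<-Add1  regs: r0:Add2,r1:Add3,r2:Mul1,r3:Add1,r4:3,r5:4
  c11: -  regs: r0:Add2,r1:Add3,r2:Mul1,r3:Add1,r4:3,r5:4
  c12: CDB Mul1=16  regs: r0:Add2,r1:Add3,r2:16,r3:Add1,r4:3,r5:4
  c13: -  regs: r0:Add2,r1:Add3,r2:16,r3:Add1,r4:3,r5:4
  c14: CDB Add2=13  regs: r0:13,r1:Add3,r2:16,r3:Add1,r4:3,r5:4
  c15: CDB Add3=16  regs: r0:13,r1:16,r2:16,r3:Add1,r4:3,r5:4

STATUS = VALUE 16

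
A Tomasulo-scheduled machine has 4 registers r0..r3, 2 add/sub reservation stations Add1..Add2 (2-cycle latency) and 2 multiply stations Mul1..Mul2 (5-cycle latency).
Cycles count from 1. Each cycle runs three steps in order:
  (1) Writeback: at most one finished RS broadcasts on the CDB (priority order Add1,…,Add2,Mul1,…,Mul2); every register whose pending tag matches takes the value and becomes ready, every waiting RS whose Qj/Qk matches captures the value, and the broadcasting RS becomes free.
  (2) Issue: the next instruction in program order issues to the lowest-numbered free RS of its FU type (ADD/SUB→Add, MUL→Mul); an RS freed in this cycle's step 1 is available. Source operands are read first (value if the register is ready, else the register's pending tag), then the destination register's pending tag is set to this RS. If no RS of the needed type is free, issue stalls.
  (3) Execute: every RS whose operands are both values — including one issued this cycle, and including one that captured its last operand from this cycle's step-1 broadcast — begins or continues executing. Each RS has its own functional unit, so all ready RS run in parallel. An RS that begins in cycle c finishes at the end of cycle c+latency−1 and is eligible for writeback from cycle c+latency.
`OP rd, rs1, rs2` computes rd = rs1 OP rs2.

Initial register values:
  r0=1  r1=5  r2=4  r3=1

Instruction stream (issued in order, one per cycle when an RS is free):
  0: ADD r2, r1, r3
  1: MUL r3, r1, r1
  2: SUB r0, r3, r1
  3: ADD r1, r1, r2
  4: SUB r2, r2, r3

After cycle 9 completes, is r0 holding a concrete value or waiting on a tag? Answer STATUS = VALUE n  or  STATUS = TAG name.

STATUS = VALUE 20

c1: issue ADD r2<-Add1 | r0:1,r1:5,r2:Add1,r3:1
c2: issue MUL r3<-Mul1 | r0:1,r1:5,r2:Add1,r3:Mul1
c3: CDB Add1=6; issue SUB r0<-Add1 | r0:Add1,r1:5,r2:6,r3:Mul1
c4: issue ADD r1<-Add2 | r0:Add1,r1:Add2,r2:6,r3:Mul1
c5: stall | r0:Add1,r1:Add2,r2:6,r3:Mul1
c6: CDB Add2=11; issue SUB r2<-Add2 | r0:Add1,r1:11,r2:Add2,r3:Mul1
c7: CDB Mul1=25 | r0:Add1,r1:11,r2:Add2,r3:25
c8: - | r0:Add1,r1:11,r2:Add2,r3:25
c9: CDB Add1=20 | r0:20,r1:11,r2:Add2,r3:25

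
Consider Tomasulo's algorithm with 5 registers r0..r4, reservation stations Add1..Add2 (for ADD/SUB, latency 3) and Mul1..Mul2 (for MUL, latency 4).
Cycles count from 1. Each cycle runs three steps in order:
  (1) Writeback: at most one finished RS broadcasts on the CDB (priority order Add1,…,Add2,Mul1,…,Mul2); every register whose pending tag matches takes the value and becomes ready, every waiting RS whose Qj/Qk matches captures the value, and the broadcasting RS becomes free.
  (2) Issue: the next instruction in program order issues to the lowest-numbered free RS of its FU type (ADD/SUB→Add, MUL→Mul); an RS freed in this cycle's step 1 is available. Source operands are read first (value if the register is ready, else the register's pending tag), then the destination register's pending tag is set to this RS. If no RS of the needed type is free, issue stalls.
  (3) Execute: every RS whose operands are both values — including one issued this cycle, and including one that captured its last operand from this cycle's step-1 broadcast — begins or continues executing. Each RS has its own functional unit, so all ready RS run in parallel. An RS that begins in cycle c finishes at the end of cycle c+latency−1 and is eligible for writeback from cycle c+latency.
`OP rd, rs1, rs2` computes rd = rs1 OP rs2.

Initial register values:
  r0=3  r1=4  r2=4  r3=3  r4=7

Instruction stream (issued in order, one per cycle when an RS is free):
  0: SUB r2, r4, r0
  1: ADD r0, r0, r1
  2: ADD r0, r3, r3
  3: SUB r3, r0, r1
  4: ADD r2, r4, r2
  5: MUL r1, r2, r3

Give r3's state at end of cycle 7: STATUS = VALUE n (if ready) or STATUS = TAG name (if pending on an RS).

STATUS = TAG Add2

cycle 1: issue SUB r2<-Add1 // r0:3,r1:4,r2:Add1,r3:3,r4:7
cycle 2: issue ADD r0<-Add2 // r0:Add2,r1:4,r2:Add1,r3:3,r4:7
cycle 3: stall // r0:Add2,r1:4,r2:Add1,r3:3,r4:7
cycle 4: CDB Add1=4; issue ADD r0<-Add1 // r0:Add1,r1:4,r2:4,r3:3,r4:7
cycle 5: CDB Add2=7; issue SUB r3<-Add2 // r0:Add1,r1:4,r2:4,r3:Add2,r4:7
cycle 6: stall // r0:Add1,r1:4,r2:4,r3:Add2,r4:7
cycle 7: CDB Add1=6; issue ADD r2<-Add1 // r0:6,r1:4,r2:Add1,r3:Add2,r4:7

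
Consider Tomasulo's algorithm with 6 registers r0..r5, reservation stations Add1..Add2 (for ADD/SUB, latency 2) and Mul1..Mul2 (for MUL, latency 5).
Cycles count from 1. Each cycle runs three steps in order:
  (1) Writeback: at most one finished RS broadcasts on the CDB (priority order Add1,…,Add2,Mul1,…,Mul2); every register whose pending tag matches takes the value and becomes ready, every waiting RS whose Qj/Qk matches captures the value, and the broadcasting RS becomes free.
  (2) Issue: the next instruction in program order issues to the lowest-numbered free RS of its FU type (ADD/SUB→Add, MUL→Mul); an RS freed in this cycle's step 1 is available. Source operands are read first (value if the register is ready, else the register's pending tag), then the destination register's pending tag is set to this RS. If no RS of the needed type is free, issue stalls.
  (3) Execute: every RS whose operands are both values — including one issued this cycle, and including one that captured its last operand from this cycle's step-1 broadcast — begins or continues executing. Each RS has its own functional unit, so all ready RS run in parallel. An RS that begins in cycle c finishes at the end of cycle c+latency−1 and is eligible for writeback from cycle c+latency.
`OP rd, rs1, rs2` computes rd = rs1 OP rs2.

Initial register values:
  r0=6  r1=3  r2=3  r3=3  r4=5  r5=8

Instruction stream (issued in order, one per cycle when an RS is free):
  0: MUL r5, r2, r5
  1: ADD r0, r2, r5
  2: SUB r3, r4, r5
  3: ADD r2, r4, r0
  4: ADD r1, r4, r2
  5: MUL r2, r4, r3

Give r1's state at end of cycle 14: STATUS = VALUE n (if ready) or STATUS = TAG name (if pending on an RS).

c1: issue MUL r5<-Mul1 | r0:6,r1:3,r2:3,r3:3,r4:5,r5:Mul1
c2: issue ADD r0<-Add1 | r0:Add1,r1:3,r2:3,r3:3,r4:5,r5:Mul1
c3: issue SUB r3<-Add2 | r0:Add1,r1:3,r2:3,r3:Add2,r4:5,r5:Mul1
c4: stall | r0:Add1,r1:3,r2:3,r3:Add2,r4:5,r5:Mul1
c5: stall | r0:Add1,r1:3,r2:3,r3:Add2,r4:5,r5:Mul1
c6: CDB Mul1=24; stall | r0:Add1,r1:3,r2:3,r3:Add2,r4:5,r5:24
c7: stall | r0:Add1,r1:3,r2:3,r3:Add2,r4:5,r5:24
c8: CDB Add1=27; issue ADD r2<-Add1 | r0:27,r1:3,r2:Add1,r3:Add2,r4:5,r5:24
c9: CDB Add2=-19; issue ADD r1<-Add2 | r0:27,r1:Add2,r2:Add1,r3:-19,r4:5,r5:24
c10: CDB Add1=32; issue MUL r2<-Mul1 | r0:27,r1:Add2,r2:Mul1,r3:-19,r4:5,r5:24
c11: - | r0:27,r1:Add2,r2:Mul1,r3:-19,r4:5,r5:24
c12: CDB Add2=37 | r0:27,r1:37,r2:Mul1,r3:-19,r4:5,r5:24
c13: - | r0:27,r1:37,r2:Mul1,r3:-19,r4:5,r5:24
c14: - | r0:27,r1:37,r2:Mul1,r3:-19,r4:5,r5:24

STATUS = VALUE 37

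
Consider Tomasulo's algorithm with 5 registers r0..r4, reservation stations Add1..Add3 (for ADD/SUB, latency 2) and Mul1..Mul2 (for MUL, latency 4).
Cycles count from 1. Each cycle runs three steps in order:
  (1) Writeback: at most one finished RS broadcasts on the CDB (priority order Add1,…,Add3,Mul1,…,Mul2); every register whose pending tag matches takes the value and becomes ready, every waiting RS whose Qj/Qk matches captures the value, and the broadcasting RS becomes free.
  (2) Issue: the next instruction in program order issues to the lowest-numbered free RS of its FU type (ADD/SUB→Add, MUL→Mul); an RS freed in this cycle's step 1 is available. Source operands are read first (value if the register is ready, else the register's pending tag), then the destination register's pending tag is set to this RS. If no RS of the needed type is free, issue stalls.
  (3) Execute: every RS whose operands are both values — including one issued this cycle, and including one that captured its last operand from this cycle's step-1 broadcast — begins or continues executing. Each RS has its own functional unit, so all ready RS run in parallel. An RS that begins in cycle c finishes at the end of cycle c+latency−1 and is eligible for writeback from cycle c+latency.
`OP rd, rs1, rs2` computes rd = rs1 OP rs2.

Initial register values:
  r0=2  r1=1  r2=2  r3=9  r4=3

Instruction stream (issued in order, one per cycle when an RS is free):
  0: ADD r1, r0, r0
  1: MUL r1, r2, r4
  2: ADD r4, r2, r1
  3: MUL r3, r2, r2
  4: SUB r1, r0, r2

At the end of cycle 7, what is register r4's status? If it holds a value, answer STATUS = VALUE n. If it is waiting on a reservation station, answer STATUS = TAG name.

cycle 1: issue ADD r1<-Add1 // r0:2,r1:Add1,r2:2,r3:9,r4:3
cycle 2: issue MUL r1<-Mul1 // r0:2,r1:Mul1,r2:2,r3:9,r4:3
cycle 3: CDB Add1=4; issue ADD r4<-Add1 // r0:2,r1:Mul1,r2:2,r3:9,r4:Add1
cycle 4: issue MUL r3<-Mul2 // r0:2,r1:Mul1,r2:2,r3:Mul2,r4:Add1
cycle 5: issue SUB r1<-Add2 // r0:2,r1:Add2,r2:2,r3:Mul2,r4:Add1
cycle 6: CDB Mul1=6 // r0:2,r1:Add2,r2:2,r3:Mul2,r4:Add1
cycle 7: CDB Add2=0 // r0:2,r1:0,r2:2,r3:Mul2,r4:Add1

STATUS = TAG Add1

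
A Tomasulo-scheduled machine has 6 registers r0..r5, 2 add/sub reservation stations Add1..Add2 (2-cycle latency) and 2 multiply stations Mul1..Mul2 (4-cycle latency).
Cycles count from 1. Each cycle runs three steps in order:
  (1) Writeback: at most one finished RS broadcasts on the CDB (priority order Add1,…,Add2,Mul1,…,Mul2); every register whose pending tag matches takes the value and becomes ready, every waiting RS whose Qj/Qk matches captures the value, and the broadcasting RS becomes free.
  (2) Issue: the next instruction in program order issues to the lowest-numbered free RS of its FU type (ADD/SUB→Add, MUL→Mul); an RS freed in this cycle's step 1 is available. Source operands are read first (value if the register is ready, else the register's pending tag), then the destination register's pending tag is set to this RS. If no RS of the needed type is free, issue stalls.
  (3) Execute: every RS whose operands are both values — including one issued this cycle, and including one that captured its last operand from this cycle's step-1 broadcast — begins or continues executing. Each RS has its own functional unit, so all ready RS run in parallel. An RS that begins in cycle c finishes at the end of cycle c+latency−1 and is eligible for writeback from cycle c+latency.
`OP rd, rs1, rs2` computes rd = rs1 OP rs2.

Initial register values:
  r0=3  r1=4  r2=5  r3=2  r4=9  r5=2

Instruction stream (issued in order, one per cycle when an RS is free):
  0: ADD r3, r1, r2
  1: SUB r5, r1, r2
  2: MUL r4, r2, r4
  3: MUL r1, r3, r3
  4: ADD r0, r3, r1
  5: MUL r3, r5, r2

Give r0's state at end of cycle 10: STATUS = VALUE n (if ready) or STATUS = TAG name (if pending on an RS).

STATUS = VALUE 90

c1: issue ADD r3<-Add1 | r0:3,r1:4,r2:5,r3:Add1,r4:9,r5:2
c2: issue SUB r5<-Add2 | r0:3,r1:4,r2:5,r3:Add1,r4:9,r5:Add2
c3: CDB Add1=9; issue MUL r4<-Mul1 | r0:3,r1:4,r2:5,r3:9,r4:Mul1,r5:Add2
c4: CDB Add2=-1; issue MUL r1<-Mul2 | r0:3,r1:Mul2,r2:5,r3:9,r4:Mul1,r5:-1
c5: issue ADD r0<-Add1 | r0:Add1,r1:Mul2,r2:5,r3:9,r4:Mul1,r5:-1
c6: stall | r0:Add1,r1:Mul2,r2:5,r3:9,r4:Mul1,r5:-1
c7: CDB Mul1=45; issue MUL r3<-Mul1 | r0:Add1,r1:Mul2,r2:5,r3:Mul1,r4:45,r5:-1
c8: CDB Mul2=81 | r0:Add1,r1:81,r2:5,r3:Mul1,r4:45,r5:-1
c9: - | r0:Add1,r1:81,r2:5,r3:Mul1,r4:45,r5:-1
c10: CDB Add1=90 | r0:90,r1:81,r2:5,r3:Mul1,r4:45,r5:-1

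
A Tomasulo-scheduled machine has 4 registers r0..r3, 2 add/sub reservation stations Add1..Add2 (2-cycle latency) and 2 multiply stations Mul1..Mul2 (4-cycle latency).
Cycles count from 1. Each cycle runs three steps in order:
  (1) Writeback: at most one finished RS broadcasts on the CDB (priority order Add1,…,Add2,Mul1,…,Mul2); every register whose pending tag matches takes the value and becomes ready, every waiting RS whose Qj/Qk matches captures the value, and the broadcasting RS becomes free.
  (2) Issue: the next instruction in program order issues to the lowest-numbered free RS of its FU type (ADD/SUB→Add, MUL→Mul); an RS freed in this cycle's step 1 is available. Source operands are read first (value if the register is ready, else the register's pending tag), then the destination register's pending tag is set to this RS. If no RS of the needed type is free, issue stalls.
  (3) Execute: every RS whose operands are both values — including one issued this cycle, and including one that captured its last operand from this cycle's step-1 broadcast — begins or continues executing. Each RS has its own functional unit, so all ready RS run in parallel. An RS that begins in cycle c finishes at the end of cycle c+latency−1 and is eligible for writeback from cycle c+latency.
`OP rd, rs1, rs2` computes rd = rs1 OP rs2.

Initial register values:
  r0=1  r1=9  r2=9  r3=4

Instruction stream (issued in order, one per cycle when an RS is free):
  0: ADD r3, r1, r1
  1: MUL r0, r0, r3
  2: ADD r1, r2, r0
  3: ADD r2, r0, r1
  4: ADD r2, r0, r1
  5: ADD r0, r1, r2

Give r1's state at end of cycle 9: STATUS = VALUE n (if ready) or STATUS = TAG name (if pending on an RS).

STATUS = VALUE 27

  c1: issue ADD r3<-Add1  regs: r0:1,r1:9,r2:9,r3:Add1
  c2: issue MUL r0<-Mul1  regs: r0:Mul1,r1:9,r2:9,r3:Add1
  c3: CDB Add1=18; issue ADD r1<-Add1  regs: r0:Mul1,r1:Add1,r2:9,r3:18
  c4: issue ADD r2<-Add2  regs: r0:Mul1,r1:Add1,r2:Add2,r3:18
  c5: stall  regs: r0:Mul1,r1:Add1,r2:Add2,r3:18
  c6: stall  regs: r0:Mul1,r1:Add1,r2:Add2,r3:18
  c7: CDB Mul1=18; stall  regs: r0:18,r1:Add1,r2:Add2,r3:18
  c8: stall  regs: r0:18,r1:Add1,r2:Add2,r3:18
  c9: CDB Add1=27; issue ADD r2<-Add1  regs: r0:18,r1:27,r2:Add1,r3:18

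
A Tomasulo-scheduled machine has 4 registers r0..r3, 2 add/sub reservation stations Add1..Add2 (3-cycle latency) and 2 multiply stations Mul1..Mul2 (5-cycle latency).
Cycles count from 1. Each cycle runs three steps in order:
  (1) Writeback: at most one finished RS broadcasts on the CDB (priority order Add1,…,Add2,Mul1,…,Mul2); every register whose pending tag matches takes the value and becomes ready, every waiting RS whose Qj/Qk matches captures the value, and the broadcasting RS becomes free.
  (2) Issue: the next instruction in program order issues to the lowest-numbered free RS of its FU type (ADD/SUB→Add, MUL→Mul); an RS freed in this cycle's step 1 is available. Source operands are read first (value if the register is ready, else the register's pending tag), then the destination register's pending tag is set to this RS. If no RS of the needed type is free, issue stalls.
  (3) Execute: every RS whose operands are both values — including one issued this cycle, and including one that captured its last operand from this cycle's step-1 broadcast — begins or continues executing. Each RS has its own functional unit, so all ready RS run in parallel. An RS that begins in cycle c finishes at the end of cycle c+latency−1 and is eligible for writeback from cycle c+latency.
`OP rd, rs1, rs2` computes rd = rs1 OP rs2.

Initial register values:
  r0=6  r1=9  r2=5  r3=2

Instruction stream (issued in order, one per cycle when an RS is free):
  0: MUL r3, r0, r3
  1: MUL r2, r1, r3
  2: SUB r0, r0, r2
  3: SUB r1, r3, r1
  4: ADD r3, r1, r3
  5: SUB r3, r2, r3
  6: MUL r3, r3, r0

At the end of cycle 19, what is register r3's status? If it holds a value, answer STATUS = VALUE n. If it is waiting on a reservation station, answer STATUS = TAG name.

cycle 1: issue MUL r3<-Mul1 // r0:6,r1:9,r2:5,r3:Mul1
cycle 2: issue MUL r2<-Mul2 // r0:6,r1:9,r2:Mul2,r3:Mul1
cycle 3: issue SUB r0<-Add1 // r0:Add1,r1:9,r2:Mul2,r3:Mul1
cycle 4: issue SUB r1<-Add2 // r0:Add1,r1:Add2,r2:Mul2,r3:Mul1
cycle 5: stall // r0:Add1,r1:Add2,r2:Mul2,r3:Mul1
cycle 6: CDB Mul1=12; stall // r0:Add1,r1:Add2,r2:Mul2,r3:12
cycle 7: stall // r0:Add1,r1:Add2,r2:Mul2,r3:12
cycle 8: stall // r0:Add1,r1:Add2,r2:Mul2,r3:12
cycle 9: CDB Add2=3; issue ADD r3<-Add2 // r0:Add1,r1:3,r2:Mul2,r3:Add2
cycle 10: stall // r0:Add1,r1:3,r2:Mul2,r3:Add2
cycle 11: CDB Mul2=108; stall // r0:Add1,r1:3,r2:108,r3:Add2
cycle 12: CDB Add2=15; issue SUB r3<-Add2 // r0:Add1,r1:3,r2:108,r3:Add2
cycle 13: issue MUL r3<-Mul1 // r0:Add1,r1:3,r2:108,r3:Mul1
cycle 14: CDB Add1=-102 // r0:-102,r1:3,r2:108,r3:Mul1
cycle 15: CDB Add2=93 // r0:-102,r1:3,r2:108,r3:Mul1
cycle 16: - // r0:-102,r1:3,r2:108,r3:Mul1
cycle 17: - // r0:-102,r1:3,r2:108,r3:Mul1
cycle 18: - // r0:-102,r1:3,r2:108,r3:Mul1
cycle 19: - // r0:-102,r1:3,r2:108,r3:Mul1

STATUS = TAG Mul1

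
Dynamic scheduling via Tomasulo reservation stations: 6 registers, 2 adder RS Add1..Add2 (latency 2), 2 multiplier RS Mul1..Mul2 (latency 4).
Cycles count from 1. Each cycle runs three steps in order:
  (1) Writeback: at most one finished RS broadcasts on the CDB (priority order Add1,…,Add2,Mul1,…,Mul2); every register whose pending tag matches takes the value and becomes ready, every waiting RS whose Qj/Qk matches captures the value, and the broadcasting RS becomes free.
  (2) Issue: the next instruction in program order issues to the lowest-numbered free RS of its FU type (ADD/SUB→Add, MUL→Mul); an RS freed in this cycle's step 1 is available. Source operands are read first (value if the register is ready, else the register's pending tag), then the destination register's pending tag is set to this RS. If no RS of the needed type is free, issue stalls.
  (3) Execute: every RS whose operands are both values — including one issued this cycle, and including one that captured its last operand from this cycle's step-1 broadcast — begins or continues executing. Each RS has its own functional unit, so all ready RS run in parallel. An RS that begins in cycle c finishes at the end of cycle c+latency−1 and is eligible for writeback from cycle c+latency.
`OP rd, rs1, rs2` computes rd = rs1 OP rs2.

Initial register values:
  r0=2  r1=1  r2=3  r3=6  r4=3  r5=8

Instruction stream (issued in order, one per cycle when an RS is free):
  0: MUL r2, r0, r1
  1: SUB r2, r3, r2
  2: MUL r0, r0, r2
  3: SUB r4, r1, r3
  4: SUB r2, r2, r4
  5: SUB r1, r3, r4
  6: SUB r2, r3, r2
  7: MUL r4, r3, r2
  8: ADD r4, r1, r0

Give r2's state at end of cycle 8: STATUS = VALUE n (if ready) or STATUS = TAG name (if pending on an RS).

STATUS = TAG Add2

cycle 1: issue MUL r2<-Mul1 // r0:2,r1:1,r2:Mul1,r3:6,r4:3,r5:8
cycle 2: issue SUB r2<-Add1 // r0:2,r1:1,r2:Add1,r3:6,r4:3,r5:8
cycle 3: issue MUL r0<-Mul2 // r0:Mul2,r1:1,r2:Add1,r3:6,r4:3,r5:8
cycle 4: issue SUB r4<-Add2 // r0:Mul2,r1:1,r2:Add1,r3:6,r4:Add2,r5:8
cycle 5: CDB Mul1=2; stall // r0:Mul2,r1:1,r2:Add1,r3:6,r4:Add2,r5:8
cycle 6: CDB Add2=-5; issue SUB r2<-Add2 // r0:Mul2,r1:1,r2:Add2,r3:6,r4:-5,r5:8
cycle 7: CDB Add1=4; issue SUB r1<-Add1 // r0:Mul2,r1:Add1,r2:Add2,r3:6,r4:-5,r5:8
cycle 8: stall // r0:Mul2,r1:Add1,r2:Add2,r3:6,r4:-5,r5:8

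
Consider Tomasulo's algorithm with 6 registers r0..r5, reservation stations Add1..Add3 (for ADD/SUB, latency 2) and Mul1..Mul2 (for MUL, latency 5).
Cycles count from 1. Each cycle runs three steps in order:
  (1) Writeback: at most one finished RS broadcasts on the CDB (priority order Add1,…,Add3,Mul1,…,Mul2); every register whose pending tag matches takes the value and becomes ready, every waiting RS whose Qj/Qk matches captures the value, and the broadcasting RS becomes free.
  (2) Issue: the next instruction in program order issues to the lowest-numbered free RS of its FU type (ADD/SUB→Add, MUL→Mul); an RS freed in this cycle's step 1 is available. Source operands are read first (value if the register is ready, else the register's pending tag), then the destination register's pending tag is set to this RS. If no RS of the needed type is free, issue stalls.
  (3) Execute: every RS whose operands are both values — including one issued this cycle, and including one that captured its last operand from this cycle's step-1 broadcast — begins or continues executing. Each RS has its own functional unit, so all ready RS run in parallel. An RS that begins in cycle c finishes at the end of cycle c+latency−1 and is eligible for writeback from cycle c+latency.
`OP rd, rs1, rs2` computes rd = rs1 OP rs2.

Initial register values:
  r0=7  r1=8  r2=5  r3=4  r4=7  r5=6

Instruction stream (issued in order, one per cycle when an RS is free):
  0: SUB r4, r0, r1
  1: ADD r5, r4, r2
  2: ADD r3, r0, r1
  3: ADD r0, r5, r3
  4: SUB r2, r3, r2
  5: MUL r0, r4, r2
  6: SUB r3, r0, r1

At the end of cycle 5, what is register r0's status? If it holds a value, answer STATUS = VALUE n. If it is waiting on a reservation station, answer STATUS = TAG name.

STATUS = TAG Add3

c1: issue SUB r4<-Add1 | r0:7,r1:8,r2:5,r3:4,r4:Add1,r5:6
c2: issue ADD r5<-Add2 | r0:7,r1:8,r2:5,r3:4,r4:Add1,r5:Add2
c3: CDB Add1=-1; issue ADD r3<-Add1 | r0:7,r1:8,r2:5,r3:Add1,r4:-1,r5:Add2
c4: issue ADD r0<-Add3 | r0:Add3,r1:8,r2:5,r3:Add1,r4:-1,r5:Add2
c5: CDB Add1=15; issue SUB r2<-Add1 | r0:Add3,r1:8,r2:Add1,r3:15,r4:-1,r5:Add2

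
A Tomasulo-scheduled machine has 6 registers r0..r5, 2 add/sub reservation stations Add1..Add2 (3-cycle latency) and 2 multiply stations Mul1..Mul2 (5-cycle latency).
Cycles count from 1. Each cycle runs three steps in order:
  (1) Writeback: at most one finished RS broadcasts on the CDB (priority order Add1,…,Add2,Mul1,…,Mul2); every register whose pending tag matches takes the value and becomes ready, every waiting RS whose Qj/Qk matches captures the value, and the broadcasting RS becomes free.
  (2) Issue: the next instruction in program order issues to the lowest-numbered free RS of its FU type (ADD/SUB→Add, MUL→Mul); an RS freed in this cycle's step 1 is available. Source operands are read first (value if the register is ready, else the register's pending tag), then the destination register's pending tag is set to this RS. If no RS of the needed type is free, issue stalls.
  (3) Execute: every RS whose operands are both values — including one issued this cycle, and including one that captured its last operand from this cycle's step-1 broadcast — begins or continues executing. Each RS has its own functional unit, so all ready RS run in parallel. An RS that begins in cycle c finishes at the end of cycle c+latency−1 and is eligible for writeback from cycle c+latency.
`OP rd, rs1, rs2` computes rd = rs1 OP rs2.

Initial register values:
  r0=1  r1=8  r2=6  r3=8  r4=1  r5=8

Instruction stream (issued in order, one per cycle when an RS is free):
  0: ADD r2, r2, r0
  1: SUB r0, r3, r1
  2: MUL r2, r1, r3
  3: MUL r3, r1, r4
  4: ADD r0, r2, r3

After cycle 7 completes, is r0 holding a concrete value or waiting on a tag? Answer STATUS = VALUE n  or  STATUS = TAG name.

STATUS = TAG Add1

cycle 1: issue ADD r2<-Add1 // r0:1,r1:8,r2:Add1,r3:8,r4:1,r5:8
cycle 2: issue SUB r0<-Add2 // r0:Add2,r1:8,r2:Add1,r3:8,r4:1,r5:8
cycle 3: issue MUL r2<-Mul1 // r0:Add2,r1:8,r2:Mul1,r3:8,r4:1,r5:8
cycle 4: CDB Add1=7; issue MUL r3<-Mul2 // r0:Add2,r1:8,r2:Mul1,r3:Mul2,r4:1,r5:8
cycle 5: CDB Add2=0; issue ADD r0<-Add1 // r0:Add1,r1:8,r2:Mul1,r3:Mul2,r4:1,r5:8
cycle 6: - // r0:Add1,r1:8,r2:Mul1,r3:Mul2,r4:1,r5:8
cycle 7: - // r0:Add1,r1:8,r2:Mul1,r3:Mul2,r4:1,r5:8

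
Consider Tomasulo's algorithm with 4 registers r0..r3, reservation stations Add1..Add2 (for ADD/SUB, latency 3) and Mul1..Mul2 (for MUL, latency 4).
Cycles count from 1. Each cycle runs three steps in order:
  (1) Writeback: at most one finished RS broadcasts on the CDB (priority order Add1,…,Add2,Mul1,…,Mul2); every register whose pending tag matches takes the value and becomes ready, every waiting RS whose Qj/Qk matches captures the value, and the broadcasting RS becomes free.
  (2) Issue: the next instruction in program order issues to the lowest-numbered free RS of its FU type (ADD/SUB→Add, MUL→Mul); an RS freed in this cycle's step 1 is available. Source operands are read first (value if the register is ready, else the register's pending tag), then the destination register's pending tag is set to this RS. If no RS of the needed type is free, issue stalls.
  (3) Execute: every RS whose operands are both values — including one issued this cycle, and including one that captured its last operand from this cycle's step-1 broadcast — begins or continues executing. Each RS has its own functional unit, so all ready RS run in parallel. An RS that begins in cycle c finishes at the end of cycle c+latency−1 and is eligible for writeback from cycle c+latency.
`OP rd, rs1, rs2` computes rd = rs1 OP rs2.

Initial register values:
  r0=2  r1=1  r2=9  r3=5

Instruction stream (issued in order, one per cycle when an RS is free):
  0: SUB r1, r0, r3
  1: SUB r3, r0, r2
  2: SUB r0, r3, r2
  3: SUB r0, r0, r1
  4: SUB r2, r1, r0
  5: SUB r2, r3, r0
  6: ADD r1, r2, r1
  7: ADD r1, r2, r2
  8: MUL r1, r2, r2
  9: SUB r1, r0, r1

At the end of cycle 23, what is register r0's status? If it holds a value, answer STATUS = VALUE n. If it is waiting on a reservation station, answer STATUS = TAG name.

cycle 1: issue SUB r1<-Add1 // r0:2,r1:Add1,r2:9,r3:5
cycle 2: issue SUB r3<-Add2 // r0:2,r1:Add1,r2:9,r3:Add2
cycle 3: stall // r0:2,r1:Add1,r2:9,r3:Add2
cycle 4: CDB Add1=-3; issue SUB r0<-Add1 // r0:Add1,r1:-3,r2:9,r3:Add2
cycle 5: CDB Add2=-7; issue SUB r0<-Add2 // r0:Add2,r1:-3,r2:9,r3:-7
cycle 6: stall // r0:Add2,r1:-3,r2:9,r3:-7
cycle 7: stall // r0:Add2,r1:-3,r2:9,r3:-7
cycle 8: CDB Add1=-16; issue SUB r2<-Add1 // r0:Add2,r1:-3,r2:Add1,r3:-7
cycle 9: stall // r0:Add2,r1:-3,r2:Add1,r3:-7
cycle 10: stall // r0:Add2,r1:-3,r2:Add1,r3:-7
cycle 11: CDB Add2=-13; issue SUB r2<-Add2 // r0:-13,r1:-3,r2:Add2,r3:-7
cycle 12: stall // r0:-13,r1:-3,r2:Add2,r3:-7
cycle 13: stall // r0:-13,r1:-3,r2:Add2,r3:-7
cycle 14: CDB Add1=10; issue ADD r1<-Add1 // r0:-13,r1:Add1,r2:Add2,r3:-7
cycle 15: CDB Add2=6; issue ADD r1<-Add2 // r0:-13,r1:Add2,r2:6,r3:-7
cycle 16: issue MUL r1<-Mul1 // r0:-13,r1:Mul1,r2:6,r3:-7
cycle 17: stall // r0:-13,r1:Mul1,r2:6,r3:-7
cycle 18: CDB Add1=3; issue SUB r1<-Add1 // r0:-13,r1:Add1,r2:6,r3:-7
cycle 19: CDB Add2=12 // r0:-13,r1:Add1,r2:6,r3:-7
cycle 20: CDB Mul1=36 // r0:-13,r1:Add1,r2:6,r3:-7
cycle 21: - // r0:-13,r1:Add1,r2:6,r3:-7
cycle 22: - // r0:-13,r1:Add1,r2:6,r3:-7
cycle 23: CDB Add1=-49 // r0:-13,r1:-49,r2:6,r3:-7

STATUS = VALUE -13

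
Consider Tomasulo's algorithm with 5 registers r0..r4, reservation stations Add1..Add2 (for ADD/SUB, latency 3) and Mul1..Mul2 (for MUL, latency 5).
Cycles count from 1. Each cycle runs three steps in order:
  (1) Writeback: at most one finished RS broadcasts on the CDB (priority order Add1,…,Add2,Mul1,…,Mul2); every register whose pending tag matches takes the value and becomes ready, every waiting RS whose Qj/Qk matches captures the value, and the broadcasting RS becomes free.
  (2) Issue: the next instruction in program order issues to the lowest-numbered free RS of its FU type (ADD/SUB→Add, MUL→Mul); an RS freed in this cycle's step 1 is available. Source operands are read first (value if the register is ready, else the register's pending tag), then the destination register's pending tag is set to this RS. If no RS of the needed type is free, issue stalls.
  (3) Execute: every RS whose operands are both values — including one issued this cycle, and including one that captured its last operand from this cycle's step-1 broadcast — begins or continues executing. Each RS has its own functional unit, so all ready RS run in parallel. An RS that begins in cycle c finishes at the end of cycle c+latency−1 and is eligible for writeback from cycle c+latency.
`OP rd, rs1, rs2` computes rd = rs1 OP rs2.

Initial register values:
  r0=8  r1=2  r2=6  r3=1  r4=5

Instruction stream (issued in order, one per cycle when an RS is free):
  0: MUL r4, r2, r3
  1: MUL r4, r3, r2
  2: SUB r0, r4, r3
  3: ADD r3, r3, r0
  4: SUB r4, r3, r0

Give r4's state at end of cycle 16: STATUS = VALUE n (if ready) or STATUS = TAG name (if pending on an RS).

  c1: issue MUL r4<-Mul1  regs: r0:8,r1:2,r2:6,r3:1,r4:Mul1
  c2: issue MUL r4<-Mul2  regs: r0:8,r1:2,r2:6,r3:1,r4:Mul2
  c3: issue SUB r0<-Add1  regs: r0:Add1,r1:2,r2:6,r3:1,r4:Mul2
  c4: issue ADD r3<-Add2  regs: r0:Add1,r1:2,r2:6,r3:Add2,r4:Mul2
  c5: stall  regs: r0:Add1,r1:2,r2:6,r3:Add2,r4:Mul2
  c6: CDB Mul1=6; stall  regs: r0:Add1,r1:2,r2:6,r3:Add2,r4:Mul2
  c7: CDB Mul2=6; stall  regs: r0:Add1,r1:2,r2:6,r3:Add2,r4:6
  c8: stall  regs: r0:Add1,r1:2,r2:6,r3:Add2,r4:6
  c9: stall  regs: r0:Add1,r1:2,r2:6,r3:Add2,r4:6
  c10: CDB Add1=5; issue SUB r4<-Add1  regs: r0:5,r1:2,r2:6,r3:Add2,r4:Add1
  c11: -  regs: r0:5,r1:2,r2:6,r3:Add2,r4:Add1
  c12: -  regs: r0:5,r1:2,r2:6,r3:Add2,r4:Add1
  c13: CDB Add2=6  regs: r0:5,r1:2,r2:6,r3:6,r4:Add1
  c14: -  regs: r0:5,r1:2,r2:6,r3:6,r4:Add1
  c15: -  regs: r0:5,r1:2,r2:6,r3:6,r4:Add1
  c16: CDB Add1=1  regs: r0:5,r1:2,r2:6,r3:6,r4:1

STATUS = VALUE 1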